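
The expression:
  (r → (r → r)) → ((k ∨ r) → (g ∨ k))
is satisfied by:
  {k: True, g: True, r: False}
  {k: True, g: False, r: False}
  {g: True, k: False, r: False}
  {k: False, g: False, r: False}
  {r: True, k: True, g: True}
  {r: True, k: True, g: False}
  {r: True, g: True, k: False}


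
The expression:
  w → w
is always true.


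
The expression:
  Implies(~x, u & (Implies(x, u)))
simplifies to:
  u | x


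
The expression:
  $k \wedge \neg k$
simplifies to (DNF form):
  $\text{False}$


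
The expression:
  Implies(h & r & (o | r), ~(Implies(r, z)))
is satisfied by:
  {h: False, z: False, r: False}
  {r: True, h: False, z: False}
  {z: True, h: False, r: False}
  {r: True, z: True, h: False}
  {h: True, r: False, z: False}
  {r: True, h: True, z: False}
  {z: True, h: True, r: False}


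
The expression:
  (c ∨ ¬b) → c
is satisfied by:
  {b: True, c: True}
  {b: True, c: False}
  {c: True, b: False}


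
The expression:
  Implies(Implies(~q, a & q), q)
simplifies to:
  True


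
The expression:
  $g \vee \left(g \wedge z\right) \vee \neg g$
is always true.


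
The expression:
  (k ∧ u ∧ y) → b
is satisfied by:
  {b: True, u: False, k: False, y: False}
  {b: False, u: False, k: False, y: False}
  {b: True, y: True, u: False, k: False}
  {y: True, b: False, u: False, k: False}
  {b: True, k: True, y: False, u: False}
  {k: True, y: False, u: False, b: False}
  {b: True, y: True, k: True, u: False}
  {y: True, k: True, b: False, u: False}
  {b: True, u: True, y: False, k: False}
  {u: True, y: False, k: False, b: False}
  {b: True, y: True, u: True, k: False}
  {y: True, u: True, b: False, k: False}
  {b: True, k: True, u: True, y: False}
  {k: True, u: True, y: False, b: False}
  {b: True, y: True, k: True, u: True}


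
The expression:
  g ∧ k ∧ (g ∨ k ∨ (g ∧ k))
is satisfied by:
  {g: True, k: True}


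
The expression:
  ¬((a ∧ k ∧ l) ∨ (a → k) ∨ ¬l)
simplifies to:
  a ∧ l ∧ ¬k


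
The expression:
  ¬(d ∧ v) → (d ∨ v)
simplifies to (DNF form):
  d ∨ v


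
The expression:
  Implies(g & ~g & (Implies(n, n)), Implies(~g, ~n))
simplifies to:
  True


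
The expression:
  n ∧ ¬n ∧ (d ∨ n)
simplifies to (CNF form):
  False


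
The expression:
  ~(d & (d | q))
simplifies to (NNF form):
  ~d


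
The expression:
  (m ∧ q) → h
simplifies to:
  h ∨ ¬m ∨ ¬q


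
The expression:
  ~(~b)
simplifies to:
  b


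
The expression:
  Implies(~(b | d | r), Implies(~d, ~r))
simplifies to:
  True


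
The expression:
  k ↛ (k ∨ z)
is never true.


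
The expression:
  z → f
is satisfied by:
  {f: True, z: False}
  {z: False, f: False}
  {z: True, f: True}


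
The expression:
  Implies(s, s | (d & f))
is always true.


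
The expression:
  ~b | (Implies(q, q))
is always true.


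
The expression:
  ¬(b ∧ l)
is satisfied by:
  {l: False, b: False}
  {b: True, l: False}
  {l: True, b: False}


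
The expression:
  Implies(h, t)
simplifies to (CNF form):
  t | ~h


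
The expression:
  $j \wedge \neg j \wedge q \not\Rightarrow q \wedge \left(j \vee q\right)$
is never true.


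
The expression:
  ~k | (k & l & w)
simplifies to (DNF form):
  ~k | (l & w)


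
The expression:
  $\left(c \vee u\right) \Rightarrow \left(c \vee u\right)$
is always true.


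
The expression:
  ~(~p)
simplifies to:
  p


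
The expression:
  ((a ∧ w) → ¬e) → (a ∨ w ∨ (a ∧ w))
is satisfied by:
  {a: True, w: True}
  {a: True, w: False}
  {w: True, a: False}


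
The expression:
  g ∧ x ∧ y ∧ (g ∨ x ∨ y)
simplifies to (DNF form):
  g ∧ x ∧ y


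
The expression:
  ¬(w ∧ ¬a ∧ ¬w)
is always true.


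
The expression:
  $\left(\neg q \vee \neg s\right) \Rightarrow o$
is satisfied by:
  {o: True, s: True, q: True}
  {o: True, s: True, q: False}
  {o: True, q: True, s: False}
  {o: True, q: False, s: False}
  {s: True, q: True, o: False}


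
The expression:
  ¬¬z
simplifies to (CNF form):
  z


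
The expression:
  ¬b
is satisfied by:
  {b: False}


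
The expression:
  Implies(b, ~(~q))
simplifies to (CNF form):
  q | ~b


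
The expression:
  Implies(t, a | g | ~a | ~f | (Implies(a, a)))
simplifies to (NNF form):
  True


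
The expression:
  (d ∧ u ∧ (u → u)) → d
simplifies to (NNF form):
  True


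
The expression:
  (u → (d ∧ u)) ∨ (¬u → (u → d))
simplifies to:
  True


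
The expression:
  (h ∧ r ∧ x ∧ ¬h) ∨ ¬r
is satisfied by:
  {r: False}


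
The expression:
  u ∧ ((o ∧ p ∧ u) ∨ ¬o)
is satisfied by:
  {p: True, u: True, o: False}
  {u: True, o: False, p: False}
  {o: True, p: True, u: True}


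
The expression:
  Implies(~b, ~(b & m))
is always true.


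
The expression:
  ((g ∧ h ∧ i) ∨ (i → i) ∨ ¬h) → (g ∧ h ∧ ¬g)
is never true.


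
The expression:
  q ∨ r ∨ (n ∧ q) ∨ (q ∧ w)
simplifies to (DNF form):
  q ∨ r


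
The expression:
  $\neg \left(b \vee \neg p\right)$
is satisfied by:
  {p: True, b: False}


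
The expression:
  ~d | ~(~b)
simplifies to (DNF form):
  b | ~d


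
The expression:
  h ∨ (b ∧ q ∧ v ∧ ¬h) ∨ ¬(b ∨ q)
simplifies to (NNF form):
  h ∨ (¬b ∧ ¬q) ∨ (b ∧ q ∧ v)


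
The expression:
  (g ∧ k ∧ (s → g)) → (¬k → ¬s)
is always true.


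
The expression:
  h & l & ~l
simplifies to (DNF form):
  False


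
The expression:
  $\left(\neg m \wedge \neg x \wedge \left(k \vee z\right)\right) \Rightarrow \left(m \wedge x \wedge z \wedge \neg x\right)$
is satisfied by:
  {x: True, m: True, k: False, z: False}
  {x: True, z: True, m: True, k: False}
  {x: True, m: True, k: True, z: False}
  {x: True, z: True, m: True, k: True}
  {x: True, k: False, m: False, z: False}
  {x: True, z: True, k: False, m: False}
  {x: True, k: True, m: False, z: False}
  {x: True, z: True, k: True, m: False}
  {m: True, z: False, k: False, x: False}
  {z: True, m: True, k: False, x: False}
  {m: True, k: True, z: False, x: False}
  {z: True, m: True, k: True, x: False}
  {z: False, k: False, m: False, x: False}


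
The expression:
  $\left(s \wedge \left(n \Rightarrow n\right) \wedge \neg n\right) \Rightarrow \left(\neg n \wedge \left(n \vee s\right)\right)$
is always true.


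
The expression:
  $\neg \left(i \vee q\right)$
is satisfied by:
  {q: False, i: False}


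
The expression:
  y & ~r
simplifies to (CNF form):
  y & ~r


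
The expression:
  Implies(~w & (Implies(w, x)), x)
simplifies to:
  w | x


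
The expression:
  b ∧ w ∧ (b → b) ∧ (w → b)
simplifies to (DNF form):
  b ∧ w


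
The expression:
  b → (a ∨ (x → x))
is always true.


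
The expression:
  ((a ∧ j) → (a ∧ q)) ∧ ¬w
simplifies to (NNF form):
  ¬w ∧ (q ∨ ¬a ∨ ¬j)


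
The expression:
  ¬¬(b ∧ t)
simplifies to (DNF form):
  b ∧ t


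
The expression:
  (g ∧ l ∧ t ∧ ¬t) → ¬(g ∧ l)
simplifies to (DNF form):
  True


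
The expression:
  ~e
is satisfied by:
  {e: False}


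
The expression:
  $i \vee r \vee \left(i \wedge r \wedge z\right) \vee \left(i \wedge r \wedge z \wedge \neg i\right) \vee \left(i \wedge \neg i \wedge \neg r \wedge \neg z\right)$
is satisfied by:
  {i: True, r: True}
  {i: True, r: False}
  {r: True, i: False}


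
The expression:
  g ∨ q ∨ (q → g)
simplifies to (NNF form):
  True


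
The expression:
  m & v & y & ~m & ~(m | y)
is never true.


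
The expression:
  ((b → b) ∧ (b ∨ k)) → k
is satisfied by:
  {k: True, b: False}
  {b: False, k: False}
  {b: True, k: True}


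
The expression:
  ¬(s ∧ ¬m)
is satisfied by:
  {m: True, s: False}
  {s: False, m: False}
  {s: True, m: True}


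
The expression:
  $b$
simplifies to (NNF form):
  $b$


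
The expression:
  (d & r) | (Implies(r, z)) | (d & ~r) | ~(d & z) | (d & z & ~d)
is always true.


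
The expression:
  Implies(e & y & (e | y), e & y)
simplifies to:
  True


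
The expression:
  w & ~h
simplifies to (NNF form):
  w & ~h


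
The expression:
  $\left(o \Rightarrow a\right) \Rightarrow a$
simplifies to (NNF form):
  $a \vee o$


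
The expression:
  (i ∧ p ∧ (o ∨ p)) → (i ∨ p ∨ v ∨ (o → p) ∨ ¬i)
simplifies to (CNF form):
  True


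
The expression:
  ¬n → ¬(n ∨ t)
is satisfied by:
  {n: True, t: False}
  {t: False, n: False}
  {t: True, n: True}


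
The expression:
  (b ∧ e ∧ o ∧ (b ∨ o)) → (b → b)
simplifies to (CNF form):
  True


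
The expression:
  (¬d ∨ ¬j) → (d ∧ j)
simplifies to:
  d ∧ j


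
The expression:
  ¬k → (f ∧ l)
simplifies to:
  k ∨ (f ∧ l)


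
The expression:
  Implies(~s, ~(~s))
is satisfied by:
  {s: True}


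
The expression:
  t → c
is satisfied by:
  {c: True, t: False}
  {t: False, c: False}
  {t: True, c: True}


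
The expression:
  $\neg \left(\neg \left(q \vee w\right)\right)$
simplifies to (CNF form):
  $q \vee w$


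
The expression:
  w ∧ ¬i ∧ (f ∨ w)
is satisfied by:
  {w: True, i: False}


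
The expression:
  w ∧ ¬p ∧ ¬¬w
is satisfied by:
  {w: True, p: False}


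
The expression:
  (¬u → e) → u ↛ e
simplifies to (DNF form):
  ¬e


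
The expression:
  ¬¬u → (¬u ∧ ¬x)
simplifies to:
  ¬u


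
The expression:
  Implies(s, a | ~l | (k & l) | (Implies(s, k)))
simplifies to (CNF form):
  a | k | ~l | ~s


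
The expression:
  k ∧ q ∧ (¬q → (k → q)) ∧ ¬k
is never true.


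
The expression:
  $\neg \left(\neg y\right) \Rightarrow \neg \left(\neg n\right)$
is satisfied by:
  {n: True, y: False}
  {y: False, n: False}
  {y: True, n: True}


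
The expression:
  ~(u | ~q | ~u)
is never true.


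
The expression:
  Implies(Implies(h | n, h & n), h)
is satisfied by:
  {n: True, h: True}
  {n: True, h: False}
  {h: True, n: False}


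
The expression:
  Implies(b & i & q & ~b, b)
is always true.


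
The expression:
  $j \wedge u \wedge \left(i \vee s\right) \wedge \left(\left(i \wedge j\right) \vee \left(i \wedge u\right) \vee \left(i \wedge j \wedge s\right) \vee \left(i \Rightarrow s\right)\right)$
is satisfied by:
  {i: True, s: True, j: True, u: True}
  {i: True, j: True, u: True, s: False}
  {s: True, j: True, u: True, i: False}


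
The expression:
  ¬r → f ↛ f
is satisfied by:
  {r: True}


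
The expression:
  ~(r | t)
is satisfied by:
  {r: False, t: False}


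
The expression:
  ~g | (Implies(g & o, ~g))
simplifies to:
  ~g | ~o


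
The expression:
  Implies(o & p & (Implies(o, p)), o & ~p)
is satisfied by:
  {p: False, o: False}
  {o: True, p: False}
  {p: True, o: False}


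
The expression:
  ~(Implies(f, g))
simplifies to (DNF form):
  f & ~g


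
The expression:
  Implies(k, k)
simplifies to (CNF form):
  True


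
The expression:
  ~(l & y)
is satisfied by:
  {l: False, y: False}
  {y: True, l: False}
  {l: True, y: False}


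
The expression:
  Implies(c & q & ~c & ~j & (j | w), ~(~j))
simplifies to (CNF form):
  True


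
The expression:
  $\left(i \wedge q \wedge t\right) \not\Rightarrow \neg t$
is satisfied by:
  {t: True, i: True, q: True}


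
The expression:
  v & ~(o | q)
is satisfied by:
  {v: True, q: False, o: False}


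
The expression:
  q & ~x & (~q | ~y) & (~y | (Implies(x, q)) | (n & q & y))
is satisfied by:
  {q: True, x: False, y: False}


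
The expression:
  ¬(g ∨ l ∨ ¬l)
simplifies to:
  False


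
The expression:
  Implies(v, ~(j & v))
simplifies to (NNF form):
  ~j | ~v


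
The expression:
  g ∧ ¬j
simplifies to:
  g ∧ ¬j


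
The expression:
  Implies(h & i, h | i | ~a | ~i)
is always true.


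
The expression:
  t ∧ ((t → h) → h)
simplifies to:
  t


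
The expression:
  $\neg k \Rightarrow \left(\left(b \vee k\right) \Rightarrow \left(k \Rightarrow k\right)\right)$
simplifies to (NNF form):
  $\text{True}$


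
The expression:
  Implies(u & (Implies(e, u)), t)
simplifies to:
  t | ~u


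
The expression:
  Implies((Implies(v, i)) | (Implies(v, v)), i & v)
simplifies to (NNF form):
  i & v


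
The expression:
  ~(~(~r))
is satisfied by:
  {r: False}


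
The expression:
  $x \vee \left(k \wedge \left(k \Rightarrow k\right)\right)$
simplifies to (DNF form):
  $k \vee x$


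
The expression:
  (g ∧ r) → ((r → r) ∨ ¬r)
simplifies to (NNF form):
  True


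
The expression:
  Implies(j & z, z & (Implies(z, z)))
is always true.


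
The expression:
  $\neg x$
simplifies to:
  $\neg x$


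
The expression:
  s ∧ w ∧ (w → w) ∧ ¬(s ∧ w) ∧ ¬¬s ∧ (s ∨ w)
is never true.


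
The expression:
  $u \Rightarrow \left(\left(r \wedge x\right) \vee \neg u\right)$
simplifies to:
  $\left(r \wedge x\right) \vee \neg u$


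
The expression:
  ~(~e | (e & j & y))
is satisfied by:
  {e: True, y: False, j: False}
  {j: True, e: True, y: False}
  {y: True, e: True, j: False}


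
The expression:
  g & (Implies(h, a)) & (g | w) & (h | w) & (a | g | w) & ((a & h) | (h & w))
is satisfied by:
  {a: True, h: True, g: True}


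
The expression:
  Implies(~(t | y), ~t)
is always true.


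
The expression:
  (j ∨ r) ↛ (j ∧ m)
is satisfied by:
  {r: True, m: False, j: False}
  {j: True, m: False, r: True}
  {j: True, m: False, r: False}
  {r: True, m: True, j: False}


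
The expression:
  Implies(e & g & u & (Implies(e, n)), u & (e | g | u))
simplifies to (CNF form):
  True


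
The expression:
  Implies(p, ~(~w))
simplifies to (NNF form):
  w | ~p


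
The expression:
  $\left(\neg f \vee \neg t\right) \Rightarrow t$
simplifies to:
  $t$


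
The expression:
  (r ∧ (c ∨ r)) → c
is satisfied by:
  {c: True, r: False}
  {r: False, c: False}
  {r: True, c: True}


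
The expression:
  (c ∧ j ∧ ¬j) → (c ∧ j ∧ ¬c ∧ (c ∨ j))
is always true.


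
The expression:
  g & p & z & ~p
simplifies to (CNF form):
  False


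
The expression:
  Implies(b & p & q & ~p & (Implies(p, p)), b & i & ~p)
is always true.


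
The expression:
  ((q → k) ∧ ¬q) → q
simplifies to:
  q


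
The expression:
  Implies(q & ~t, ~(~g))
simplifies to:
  g | t | ~q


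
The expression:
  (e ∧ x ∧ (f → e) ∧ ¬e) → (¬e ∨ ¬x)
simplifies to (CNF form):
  True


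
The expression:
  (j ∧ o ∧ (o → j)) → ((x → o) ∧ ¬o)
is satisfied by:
  {o: False, j: False}
  {j: True, o: False}
  {o: True, j: False}


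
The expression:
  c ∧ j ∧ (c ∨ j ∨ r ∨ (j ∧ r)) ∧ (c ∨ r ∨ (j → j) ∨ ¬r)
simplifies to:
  c ∧ j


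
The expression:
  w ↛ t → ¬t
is always true.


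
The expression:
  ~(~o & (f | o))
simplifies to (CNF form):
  o | ~f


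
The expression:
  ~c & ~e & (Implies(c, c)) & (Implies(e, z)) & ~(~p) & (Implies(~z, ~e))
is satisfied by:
  {p: True, e: False, c: False}


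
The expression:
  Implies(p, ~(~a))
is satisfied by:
  {a: True, p: False}
  {p: False, a: False}
  {p: True, a: True}


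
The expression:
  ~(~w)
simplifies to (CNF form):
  w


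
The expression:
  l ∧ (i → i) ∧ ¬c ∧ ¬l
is never true.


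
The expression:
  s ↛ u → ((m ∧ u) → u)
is always true.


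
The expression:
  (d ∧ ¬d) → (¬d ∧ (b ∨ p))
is always true.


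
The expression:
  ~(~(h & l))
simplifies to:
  h & l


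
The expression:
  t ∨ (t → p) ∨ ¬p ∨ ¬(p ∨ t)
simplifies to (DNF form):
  True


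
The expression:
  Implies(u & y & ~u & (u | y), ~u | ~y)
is always true.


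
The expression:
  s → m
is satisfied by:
  {m: True, s: False}
  {s: False, m: False}
  {s: True, m: True}


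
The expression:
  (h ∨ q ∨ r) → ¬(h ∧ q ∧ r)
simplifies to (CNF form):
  ¬h ∨ ¬q ∨ ¬r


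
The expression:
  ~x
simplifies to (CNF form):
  ~x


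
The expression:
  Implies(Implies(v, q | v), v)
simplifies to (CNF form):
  v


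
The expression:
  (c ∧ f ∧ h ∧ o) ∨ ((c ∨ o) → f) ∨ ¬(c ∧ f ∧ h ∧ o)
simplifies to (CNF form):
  True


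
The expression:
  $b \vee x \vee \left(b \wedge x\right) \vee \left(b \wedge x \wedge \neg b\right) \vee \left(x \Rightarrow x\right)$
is always true.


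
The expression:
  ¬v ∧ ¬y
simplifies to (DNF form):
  ¬v ∧ ¬y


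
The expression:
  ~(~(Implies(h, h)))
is always true.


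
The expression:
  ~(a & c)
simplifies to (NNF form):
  ~a | ~c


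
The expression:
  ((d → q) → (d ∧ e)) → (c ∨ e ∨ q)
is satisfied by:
  {q: True, c: True, e: True, d: False}
  {q: True, c: True, e: False, d: False}
  {q: True, e: True, c: False, d: False}
  {q: True, e: False, c: False, d: False}
  {c: True, e: True, q: False, d: False}
  {c: True, e: False, q: False, d: False}
  {e: True, q: False, c: False, d: False}
  {e: False, q: False, c: False, d: False}
  {d: True, q: True, c: True, e: True}
  {d: True, q: True, c: True, e: False}
  {d: True, q: True, e: True, c: False}
  {d: True, q: True, e: False, c: False}
  {d: True, c: True, e: True, q: False}
  {d: True, c: True, e: False, q: False}
  {d: True, e: True, c: False, q: False}


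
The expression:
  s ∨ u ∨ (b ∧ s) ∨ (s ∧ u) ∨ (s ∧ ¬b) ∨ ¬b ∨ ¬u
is always true.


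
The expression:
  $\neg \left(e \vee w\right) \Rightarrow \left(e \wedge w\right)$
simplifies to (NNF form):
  $e \vee w$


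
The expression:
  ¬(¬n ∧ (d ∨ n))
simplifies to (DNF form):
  n ∨ ¬d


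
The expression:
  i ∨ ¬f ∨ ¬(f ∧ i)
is always true.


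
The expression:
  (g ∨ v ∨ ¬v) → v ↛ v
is never true.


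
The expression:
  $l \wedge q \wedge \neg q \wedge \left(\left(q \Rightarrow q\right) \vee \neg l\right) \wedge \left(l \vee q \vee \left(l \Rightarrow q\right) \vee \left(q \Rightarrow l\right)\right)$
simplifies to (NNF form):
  $\text{False}$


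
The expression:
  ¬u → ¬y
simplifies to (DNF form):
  u ∨ ¬y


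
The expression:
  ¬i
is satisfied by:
  {i: False}


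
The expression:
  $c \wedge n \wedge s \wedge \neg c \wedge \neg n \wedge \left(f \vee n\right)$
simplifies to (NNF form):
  $\text{False}$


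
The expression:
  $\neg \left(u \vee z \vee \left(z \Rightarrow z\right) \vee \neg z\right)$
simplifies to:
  $\text{False}$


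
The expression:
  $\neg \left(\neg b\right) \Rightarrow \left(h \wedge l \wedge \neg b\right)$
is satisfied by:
  {b: False}


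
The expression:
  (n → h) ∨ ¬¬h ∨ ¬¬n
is always true.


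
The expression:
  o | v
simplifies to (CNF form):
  o | v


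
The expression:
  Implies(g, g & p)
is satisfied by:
  {p: True, g: False}
  {g: False, p: False}
  {g: True, p: True}


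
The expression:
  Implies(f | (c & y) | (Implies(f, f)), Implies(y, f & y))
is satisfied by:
  {f: True, y: False}
  {y: False, f: False}
  {y: True, f: True}


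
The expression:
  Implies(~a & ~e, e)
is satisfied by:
  {a: True, e: True}
  {a: True, e: False}
  {e: True, a: False}


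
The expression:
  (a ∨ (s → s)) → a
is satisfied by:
  {a: True}


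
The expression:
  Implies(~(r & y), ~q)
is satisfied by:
  {y: True, r: True, q: False}
  {y: True, r: False, q: False}
  {r: True, y: False, q: False}
  {y: False, r: False, q: False}
  {y: True, q: True, r: True}


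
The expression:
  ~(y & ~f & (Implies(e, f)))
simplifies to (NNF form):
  e | f | ~y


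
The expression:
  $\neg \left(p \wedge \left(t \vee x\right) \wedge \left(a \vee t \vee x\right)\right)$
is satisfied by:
  {t: False, p: False, x: False}
  {x: True, t: False, p: False}
  {t: True, x: False, p: False}
  {x: True, t: True, p: False}
  {p: True, x: False, t: False}


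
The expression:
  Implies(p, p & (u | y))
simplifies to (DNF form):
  u | y | ~p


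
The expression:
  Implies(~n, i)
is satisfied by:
  {i: True, n: True}
  {i: True, n: False}
  {n: True, i: False}


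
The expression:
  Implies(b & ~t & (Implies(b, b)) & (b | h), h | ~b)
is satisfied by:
  {t: True, h: True, b: False}
  {t: True, h: False, b: False}
  {h: True, t: False, b: False}
  {t: False, h: False, b: False}
  {b: True, t: True, h: True}
  {b: True, t: True, h: False}
  {b: True, h: True, t: False}


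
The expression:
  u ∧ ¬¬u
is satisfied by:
  {u: True}


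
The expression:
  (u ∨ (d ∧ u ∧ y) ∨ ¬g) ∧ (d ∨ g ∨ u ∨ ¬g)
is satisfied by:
  {u: True, g: False}
  {g: False, u: False}
  {g: True, u: True}


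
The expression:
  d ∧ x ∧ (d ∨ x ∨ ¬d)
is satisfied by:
  {d: True, x: True}


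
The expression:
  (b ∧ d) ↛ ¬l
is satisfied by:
  {b: True, d: True, l: True}


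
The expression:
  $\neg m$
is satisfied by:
  {m: False}


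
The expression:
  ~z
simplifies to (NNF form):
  ~z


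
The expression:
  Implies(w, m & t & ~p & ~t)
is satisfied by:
  {w: False}


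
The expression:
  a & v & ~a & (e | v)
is never true.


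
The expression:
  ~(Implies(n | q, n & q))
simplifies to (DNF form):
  (n & ~q) | (q & ~n)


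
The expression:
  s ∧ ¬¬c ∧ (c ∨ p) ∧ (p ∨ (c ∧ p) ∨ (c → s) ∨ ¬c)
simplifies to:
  c ∧ s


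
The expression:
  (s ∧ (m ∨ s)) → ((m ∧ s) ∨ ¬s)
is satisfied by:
  {m: True, s: False}
  {s: False, m: False}
  {s: True, m: True}


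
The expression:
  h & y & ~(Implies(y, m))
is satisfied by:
  {h: True, y: True, m: False}


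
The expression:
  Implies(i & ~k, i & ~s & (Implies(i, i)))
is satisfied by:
  {k: True, s: False, i: False}
  {s: False, i: False, k: False}
  {i: True, k: True, s: False}
  {i: True, s: False, k: False}
  {k: True, s: True, i: False}
  {s: True, k: False, i: False}
  {i: True, s: True, k: True}


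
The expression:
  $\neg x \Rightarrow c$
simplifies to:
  $c \vee x$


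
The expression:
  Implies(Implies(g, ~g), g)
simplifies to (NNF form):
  g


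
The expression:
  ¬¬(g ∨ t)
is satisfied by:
  {t: True, g: True}
  {t: True, g: False}
  {g: True, t: False}


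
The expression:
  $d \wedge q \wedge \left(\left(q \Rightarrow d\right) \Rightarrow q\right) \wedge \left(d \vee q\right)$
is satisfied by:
  {d: True, q: True}


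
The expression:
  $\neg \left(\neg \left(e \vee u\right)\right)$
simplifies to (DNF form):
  $e \vee u$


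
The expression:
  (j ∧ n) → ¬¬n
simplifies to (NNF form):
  True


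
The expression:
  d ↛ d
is never true.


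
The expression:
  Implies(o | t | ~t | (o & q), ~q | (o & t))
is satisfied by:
  {o: True, t: True, q: False}
  {o: True, t: False, q: False}
  {t: True, o: False, q: False}
  {o: False, t: False, q: False}
  {o: True, q: True, t: True}


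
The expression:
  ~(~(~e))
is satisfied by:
  {e: False}


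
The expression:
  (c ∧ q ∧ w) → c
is always true.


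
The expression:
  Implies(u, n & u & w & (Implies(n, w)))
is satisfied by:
  {n: True, w: True, u: False}
  {n: True, w: False, u: False}
  {w: True, n: False, u: False}
  {n: False, w: False, u: False}
  {n: True, u: True, w: True}


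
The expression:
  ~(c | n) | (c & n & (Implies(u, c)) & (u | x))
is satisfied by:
  {x: True, u: True, c: False, n: False}
  {x: True, c: False, u: False, n: False}
  {u: True, x: False, c: False, n: False}
  {x: False, c: False, u: False, n: False}
  {n: True, x: True, c: True, u: True}
  {n: True, x: True, c: True, u: False}
  {n: True, c: True, u: True, x: False}


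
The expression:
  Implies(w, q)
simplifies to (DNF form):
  q | ~w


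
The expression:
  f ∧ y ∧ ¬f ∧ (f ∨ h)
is never true.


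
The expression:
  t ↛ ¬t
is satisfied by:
  {t: True}


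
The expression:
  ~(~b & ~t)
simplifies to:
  b | t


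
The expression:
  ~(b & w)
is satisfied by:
  {w: False, b: False}
  {b: True, w: False}
  {w: True, b: False}


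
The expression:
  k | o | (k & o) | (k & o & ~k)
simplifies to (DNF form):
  k | o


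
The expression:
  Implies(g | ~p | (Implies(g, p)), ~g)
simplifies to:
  ~g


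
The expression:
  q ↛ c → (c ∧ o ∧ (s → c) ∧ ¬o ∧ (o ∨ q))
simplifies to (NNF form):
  c ∨ ¬q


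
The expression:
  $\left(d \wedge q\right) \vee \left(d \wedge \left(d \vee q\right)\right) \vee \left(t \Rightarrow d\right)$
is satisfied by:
  {d: True, t: False}
  {t: False, d: False}
  {t: True, d: True}


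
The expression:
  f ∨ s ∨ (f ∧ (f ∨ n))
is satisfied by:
  {s: True, f: True}
  {s: True, f: False}
  {f: True, s: False}


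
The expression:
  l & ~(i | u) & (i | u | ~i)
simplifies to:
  l & ~i & ~u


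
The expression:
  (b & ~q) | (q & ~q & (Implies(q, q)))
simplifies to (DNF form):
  b & ~q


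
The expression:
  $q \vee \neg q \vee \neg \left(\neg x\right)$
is always true.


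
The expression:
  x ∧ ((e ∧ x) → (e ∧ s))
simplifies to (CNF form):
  x ∧ (s ∨ ¬e)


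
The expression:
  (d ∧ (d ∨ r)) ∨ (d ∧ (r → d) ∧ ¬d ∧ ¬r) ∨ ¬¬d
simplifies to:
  d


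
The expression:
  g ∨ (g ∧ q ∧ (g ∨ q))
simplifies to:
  g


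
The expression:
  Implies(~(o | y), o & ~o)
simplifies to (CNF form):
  o | y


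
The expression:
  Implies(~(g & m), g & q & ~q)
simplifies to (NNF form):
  g & m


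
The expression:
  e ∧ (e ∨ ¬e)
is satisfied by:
  {e: True}


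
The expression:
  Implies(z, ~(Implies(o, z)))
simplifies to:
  ~z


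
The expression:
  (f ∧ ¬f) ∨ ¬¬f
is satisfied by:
  {f: True}


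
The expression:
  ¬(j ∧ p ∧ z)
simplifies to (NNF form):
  ¬j ∨ ¬p ∨ ¬z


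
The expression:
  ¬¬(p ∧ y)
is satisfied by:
  {p: True, y: True}


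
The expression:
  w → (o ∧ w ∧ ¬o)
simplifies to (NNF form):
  ¬w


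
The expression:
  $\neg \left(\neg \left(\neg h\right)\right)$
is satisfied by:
  {h: False}


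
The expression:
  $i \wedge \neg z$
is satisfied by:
  {i: True, z: False}


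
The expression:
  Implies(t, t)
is always true.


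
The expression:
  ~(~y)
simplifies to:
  y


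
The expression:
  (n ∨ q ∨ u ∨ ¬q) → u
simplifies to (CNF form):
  u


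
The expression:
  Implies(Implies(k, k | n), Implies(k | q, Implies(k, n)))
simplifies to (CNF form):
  n | ~k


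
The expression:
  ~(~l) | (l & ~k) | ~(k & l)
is always true.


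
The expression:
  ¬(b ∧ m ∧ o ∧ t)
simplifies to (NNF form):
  ¬b ∨ ¬m ∨ ¬o ∨ ¬t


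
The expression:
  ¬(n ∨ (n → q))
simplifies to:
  False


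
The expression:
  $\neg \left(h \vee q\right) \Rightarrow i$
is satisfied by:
  {i: True, q: True, h: True}
  {i: True, q: True, h: False}
  {i: True, h: True, q: False}
  {i: True, h: False, q: False}
  {q: True, h: True, i: False}
  {q: True, h: False, i: False}
  {h: True, q: False, i: False}


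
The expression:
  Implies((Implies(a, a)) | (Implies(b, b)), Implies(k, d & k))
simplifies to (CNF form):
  d | ~k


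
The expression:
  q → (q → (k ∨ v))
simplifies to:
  k ∨ v ∨ ¬q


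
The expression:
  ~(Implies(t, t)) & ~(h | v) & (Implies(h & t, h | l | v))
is never true.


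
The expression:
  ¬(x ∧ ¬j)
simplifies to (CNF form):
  j ∨ ¬x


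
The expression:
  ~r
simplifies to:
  ~r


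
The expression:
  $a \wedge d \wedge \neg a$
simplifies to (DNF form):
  $\text{False}$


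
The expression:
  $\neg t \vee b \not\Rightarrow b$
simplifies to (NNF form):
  $\neg t$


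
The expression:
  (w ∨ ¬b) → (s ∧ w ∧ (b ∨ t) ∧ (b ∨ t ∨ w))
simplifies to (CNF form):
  (b ∨ t) ∧ (b ∨ w) ∧ (s ∨ ¬w)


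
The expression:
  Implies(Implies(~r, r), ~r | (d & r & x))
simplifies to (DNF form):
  ~r | (d & x)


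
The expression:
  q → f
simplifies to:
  f ∨ ¬q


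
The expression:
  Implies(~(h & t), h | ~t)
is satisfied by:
  {h: True, t: False}
  {t: False, h: False}
  {t: True, h: True}


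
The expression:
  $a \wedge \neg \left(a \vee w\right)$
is never true.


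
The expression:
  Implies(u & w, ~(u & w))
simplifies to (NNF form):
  ~u | ~w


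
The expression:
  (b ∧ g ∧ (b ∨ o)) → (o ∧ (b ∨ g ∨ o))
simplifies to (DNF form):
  o ∨ ¬b ∨ ¬g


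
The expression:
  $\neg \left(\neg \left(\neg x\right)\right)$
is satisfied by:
  {x: False}


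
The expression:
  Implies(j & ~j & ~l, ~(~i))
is always true.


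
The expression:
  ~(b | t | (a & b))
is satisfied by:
  {t: False, b: False}


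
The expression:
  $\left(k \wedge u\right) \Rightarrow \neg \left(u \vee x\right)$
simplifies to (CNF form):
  $\neg k \vee \neg u$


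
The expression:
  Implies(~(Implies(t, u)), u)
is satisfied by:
  {u: True, t: False}
  {t: False, u: False}
  {t: True, u: True}


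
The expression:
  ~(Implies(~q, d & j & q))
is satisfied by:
  {q: False}


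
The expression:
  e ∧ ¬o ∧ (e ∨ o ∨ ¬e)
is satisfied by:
  {e: True, o: False}


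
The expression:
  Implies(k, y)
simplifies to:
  y | ~k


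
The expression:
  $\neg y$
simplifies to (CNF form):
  $\neg y$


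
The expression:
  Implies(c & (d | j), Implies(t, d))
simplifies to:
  d | ~c | ~j | ~t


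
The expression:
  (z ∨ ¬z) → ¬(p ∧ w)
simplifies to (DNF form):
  ¬p ∨ ¬w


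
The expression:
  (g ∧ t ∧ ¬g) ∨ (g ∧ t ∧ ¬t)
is never true.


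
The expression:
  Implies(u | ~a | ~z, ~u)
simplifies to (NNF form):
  ~u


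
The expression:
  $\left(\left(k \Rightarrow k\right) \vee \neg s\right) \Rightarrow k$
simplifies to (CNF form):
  $k$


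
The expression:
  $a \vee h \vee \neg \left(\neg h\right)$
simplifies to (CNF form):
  $a \vee h$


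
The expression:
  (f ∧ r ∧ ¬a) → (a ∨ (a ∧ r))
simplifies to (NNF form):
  a ∨ ¬f ∨ ¬r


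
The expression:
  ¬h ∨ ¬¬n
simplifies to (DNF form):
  n ∨ ¬h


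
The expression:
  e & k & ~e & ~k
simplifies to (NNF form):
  False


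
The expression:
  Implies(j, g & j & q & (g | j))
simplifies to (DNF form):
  ~j | (g & q)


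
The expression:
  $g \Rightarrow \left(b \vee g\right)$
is always true.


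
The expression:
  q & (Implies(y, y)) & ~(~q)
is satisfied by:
  {q: True}


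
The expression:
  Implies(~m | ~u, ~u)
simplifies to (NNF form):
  m | ~u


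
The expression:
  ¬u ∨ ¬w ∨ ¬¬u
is always true.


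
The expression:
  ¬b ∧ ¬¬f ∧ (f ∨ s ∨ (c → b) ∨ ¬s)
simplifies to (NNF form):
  f ∧ ¬b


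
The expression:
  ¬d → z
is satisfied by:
  {d: True, z: True}
  {d: True, z: False}
  {z: True, d: False}


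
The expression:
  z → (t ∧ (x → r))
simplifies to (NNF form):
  (r ∧ t) ∨ (t ∧ ¬x) ∨ ¬z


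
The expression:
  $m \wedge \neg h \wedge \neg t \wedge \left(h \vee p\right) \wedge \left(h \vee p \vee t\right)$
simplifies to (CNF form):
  $m \wedge p \wedge \neg h \wedge \neg t$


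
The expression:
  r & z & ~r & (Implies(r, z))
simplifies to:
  False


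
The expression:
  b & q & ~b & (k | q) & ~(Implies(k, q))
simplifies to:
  False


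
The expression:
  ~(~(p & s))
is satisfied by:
  {p: True, s: True}


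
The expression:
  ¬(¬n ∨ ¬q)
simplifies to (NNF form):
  n ∧ q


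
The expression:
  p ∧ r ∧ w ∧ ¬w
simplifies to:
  False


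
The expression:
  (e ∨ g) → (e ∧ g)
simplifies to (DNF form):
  (e ∧ g) ∨ (¬e ∧ ¬g)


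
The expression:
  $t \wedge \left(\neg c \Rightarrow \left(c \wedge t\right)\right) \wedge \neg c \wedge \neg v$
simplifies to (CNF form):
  $\text{False}$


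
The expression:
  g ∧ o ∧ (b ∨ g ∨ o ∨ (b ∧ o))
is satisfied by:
  {g: True, o: True}


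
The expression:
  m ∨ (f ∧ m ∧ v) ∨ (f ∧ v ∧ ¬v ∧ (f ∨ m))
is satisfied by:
  {m: True}


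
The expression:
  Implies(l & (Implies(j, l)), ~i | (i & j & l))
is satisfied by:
  {j: True, l: False, i: False}
  {l: False, i: False, j: False}
  {j: True, i: True, l: False}
  {i: True, l: False, j: False}
  {j: True, l: True, i: False}
  {l: True, j: False, i: False}
  {j: True, i: True, l: True}


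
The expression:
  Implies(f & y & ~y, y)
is always true.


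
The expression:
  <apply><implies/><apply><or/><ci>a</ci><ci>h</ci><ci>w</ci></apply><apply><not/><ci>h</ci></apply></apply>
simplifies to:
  <apply><not/><ci>h</ci></apply>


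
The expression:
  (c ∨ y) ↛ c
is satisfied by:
  {y: True, c: False}


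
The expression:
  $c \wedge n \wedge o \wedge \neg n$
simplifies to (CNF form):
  $\text{False}$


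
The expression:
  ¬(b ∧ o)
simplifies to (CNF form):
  ¬b ∨ ¬o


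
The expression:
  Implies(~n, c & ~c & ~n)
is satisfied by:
  {n: True}


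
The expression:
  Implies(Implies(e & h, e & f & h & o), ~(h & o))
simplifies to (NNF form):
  ~h | ~o | (e & ~f)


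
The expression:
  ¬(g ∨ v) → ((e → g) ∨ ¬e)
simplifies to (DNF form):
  g ∨ v ∨ ¬e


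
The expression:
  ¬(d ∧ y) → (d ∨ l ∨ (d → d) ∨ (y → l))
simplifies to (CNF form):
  True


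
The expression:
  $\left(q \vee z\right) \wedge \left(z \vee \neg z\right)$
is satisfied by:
  {q: True, z: True}
  {q: True, z: False}
  {z: True, q: False}


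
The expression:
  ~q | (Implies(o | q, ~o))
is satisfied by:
  {o: False, q: False}
  {q: True, o: False}
  {o: True, q: False}


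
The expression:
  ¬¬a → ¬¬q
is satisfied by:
  {q: True, a: False}
  {a: False, q: False}
  {a: True, q: True}


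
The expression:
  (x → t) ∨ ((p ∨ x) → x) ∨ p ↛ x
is always true.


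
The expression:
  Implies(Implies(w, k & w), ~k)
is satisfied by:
  {k: False}


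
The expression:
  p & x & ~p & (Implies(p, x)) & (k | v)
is never true.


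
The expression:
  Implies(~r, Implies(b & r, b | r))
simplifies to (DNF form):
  True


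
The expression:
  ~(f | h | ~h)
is never true.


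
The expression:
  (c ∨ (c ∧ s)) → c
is always true.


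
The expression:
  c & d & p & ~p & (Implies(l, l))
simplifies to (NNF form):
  False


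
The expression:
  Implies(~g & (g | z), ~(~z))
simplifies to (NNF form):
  True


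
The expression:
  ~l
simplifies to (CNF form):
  ~l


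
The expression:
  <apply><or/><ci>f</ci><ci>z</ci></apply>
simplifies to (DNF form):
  <apply><or/><ci>f</ci><ci>z</ci></apply>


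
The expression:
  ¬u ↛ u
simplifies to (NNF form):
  True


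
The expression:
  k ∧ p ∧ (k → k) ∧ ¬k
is never true.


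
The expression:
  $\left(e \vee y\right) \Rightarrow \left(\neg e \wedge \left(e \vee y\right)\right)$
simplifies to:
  $\neg e$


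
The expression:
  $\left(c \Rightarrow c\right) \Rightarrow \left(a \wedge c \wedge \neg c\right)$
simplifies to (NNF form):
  $\text{False}$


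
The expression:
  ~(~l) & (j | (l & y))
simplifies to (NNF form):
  l & (j | y)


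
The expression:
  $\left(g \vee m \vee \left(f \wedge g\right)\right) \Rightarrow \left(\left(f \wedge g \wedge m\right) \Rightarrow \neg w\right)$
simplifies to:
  $\neg f \vee \neg g \vee \neg m \vee \neg w$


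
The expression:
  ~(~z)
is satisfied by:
  {z: True}


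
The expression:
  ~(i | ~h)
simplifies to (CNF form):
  h & ~i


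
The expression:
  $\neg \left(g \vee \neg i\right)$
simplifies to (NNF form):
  $i \wedge \neg g$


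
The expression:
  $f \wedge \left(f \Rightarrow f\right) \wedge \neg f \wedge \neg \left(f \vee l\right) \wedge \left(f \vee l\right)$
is never true.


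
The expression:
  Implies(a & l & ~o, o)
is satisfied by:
  {o: True, l: False, a: False}
  {l: False, a: False, o: False}
  {a: True, o: True, l: False}
  {a: True, l: False, o: False}
  {o: True, l: True, a: False}
  {l: True, o: False, a: False}
  {a: True, l: True, o: True}


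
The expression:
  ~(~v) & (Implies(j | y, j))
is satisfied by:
  {j: True, v: True, y: False}
  {v: True, y: False, j: False}
  {y: True, j: True, v: True}


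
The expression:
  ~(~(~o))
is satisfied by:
  {o: False}


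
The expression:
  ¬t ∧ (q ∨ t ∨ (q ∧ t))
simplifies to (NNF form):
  q ∧ ¬t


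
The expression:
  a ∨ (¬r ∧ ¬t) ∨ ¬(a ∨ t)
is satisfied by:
  {a: True, t: False}
  {t: False, a: False}
  {t: True, a: True}


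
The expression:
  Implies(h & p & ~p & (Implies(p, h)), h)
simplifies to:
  True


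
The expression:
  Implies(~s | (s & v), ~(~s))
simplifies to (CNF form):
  s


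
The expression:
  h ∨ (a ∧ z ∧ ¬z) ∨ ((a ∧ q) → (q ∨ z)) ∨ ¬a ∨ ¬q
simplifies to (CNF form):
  True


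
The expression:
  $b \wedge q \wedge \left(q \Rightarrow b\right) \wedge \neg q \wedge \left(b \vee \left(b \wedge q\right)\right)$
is never true.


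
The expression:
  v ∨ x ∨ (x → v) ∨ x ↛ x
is always true.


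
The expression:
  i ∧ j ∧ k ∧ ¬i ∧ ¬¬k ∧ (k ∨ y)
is never true.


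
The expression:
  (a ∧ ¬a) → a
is always true.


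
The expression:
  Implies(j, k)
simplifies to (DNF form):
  k | ~j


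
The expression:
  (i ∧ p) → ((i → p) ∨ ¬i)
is always true.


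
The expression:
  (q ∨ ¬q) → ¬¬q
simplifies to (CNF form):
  q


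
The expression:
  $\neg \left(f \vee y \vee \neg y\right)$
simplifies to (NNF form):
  $\text{False}$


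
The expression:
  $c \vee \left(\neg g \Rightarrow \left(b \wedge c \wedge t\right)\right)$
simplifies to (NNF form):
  $c \vee g$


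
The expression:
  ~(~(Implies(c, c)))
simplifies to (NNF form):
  True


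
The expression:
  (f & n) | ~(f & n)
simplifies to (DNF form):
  True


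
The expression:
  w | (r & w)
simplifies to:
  w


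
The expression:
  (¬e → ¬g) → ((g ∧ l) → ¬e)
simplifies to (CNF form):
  ¬e ∨ ¬g ∨ ¬l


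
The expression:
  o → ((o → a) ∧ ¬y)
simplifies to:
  (a ∧ ¬y) ∨ ¬o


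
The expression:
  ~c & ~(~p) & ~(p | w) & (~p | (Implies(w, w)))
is never true.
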